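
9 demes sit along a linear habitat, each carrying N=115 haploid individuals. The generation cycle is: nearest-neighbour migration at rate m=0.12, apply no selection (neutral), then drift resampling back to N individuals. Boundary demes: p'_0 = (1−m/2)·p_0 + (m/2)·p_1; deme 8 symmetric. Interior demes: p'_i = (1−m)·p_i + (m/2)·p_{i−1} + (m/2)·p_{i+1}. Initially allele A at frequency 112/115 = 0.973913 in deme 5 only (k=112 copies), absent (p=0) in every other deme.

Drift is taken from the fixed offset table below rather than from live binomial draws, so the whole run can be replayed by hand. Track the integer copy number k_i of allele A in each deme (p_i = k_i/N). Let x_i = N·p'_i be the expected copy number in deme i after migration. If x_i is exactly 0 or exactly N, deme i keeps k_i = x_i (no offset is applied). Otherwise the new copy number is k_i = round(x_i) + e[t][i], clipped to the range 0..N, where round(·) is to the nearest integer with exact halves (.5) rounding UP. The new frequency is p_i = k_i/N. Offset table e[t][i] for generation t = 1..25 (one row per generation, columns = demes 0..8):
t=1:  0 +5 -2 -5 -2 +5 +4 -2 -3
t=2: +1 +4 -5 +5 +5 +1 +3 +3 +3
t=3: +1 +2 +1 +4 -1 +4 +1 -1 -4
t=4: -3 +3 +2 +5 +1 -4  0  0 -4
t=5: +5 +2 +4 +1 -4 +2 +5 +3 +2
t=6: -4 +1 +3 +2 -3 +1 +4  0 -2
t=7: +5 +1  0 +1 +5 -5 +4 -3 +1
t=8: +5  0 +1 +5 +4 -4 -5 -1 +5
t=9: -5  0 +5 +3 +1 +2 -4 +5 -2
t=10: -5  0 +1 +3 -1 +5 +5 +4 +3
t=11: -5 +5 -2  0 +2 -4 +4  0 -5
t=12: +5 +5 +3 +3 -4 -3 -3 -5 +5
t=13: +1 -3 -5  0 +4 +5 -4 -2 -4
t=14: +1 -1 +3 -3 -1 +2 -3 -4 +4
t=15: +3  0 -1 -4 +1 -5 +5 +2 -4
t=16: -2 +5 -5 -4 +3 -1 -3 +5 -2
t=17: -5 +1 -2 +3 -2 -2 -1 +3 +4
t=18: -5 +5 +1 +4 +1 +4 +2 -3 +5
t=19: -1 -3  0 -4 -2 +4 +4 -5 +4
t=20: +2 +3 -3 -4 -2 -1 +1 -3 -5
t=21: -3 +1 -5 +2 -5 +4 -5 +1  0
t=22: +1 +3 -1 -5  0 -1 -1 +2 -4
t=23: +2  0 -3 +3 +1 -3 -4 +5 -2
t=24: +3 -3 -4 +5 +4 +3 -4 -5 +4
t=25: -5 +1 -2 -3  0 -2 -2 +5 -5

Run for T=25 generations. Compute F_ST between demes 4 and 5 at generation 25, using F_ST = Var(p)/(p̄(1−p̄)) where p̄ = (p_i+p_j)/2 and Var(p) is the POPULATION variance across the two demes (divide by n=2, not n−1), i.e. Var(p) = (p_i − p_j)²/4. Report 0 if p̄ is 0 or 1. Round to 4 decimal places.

t=0: k=[0 0 0 0 0 112 0 0 0]
t=1: x=[0.0000 0.0000 0.0000 0.0000 6.7200 98.5600 6.7200 0.0000 0.0000] k=[0 0 0 0 5 104 11 0 0]
t=2: x=[0.0000 0.0000 0.0000 0.3000 10.6400 92.4800 15.9200 0.6600 0.0000] k=[0 0 0 5 16 93 19 4 0]
t=3: x=[0.0000 0.0000 0.3000 5.3600 19.9600 83.9400 22.5400 4.6600 0.2400] k=[0 0 1 9 19 88 24 4 0]
t=4: x=[0.0000 0.0600 1.4200 9.1200 22.5400 80.0200 26.6400 4.9600 0.2400] k=[0 3 3 14 24 76 27 5 0]
t=5: x=[0.1800 2.8200 3.6600 13.9400 26.5200 69.9400 28.6200 6.0200 0.3000] k=[5 5 8 15 23 72 34 9 2]
t=6: x=[5.0000 5.1800 8.2400 15.0600 25.4600 66.7800 34.7800 10.0800 2.4200] k=[1 6 11 17 22 68 39 10 0]
t=7: x=[1.3000 6.0000 11.0600 16.9400 24.4600 63.5000 39.0000 11.1400 0.6000] k=[6 7 11 18 29 59 43 8 2]
t=8: x=[6.0600 7.1800 11.1800 18.2400 30.1400 56.2400 41.8600 9.7400 2.3600] k=[11 7 12 23 34 52 37 9 7]
t=9: x=[10.7600 7.5400 12.3600 23.0000 34.4200 50.0200 36.2200 10.5600 7.1200] k=[6 8 17 26 35 52 32 16 5]
t=10: x=[6.1200 8.4200 17.0000 26.0000 35.4800 49.7800 32.2400 16.3000 5.6600] k=[1 8 18 29 34 55 37 20 9]
t=11: x=[1.4200 8.1800 18.0600 28.6400 34.9600 52.6600 37.0600 20.3600 9.6600] k=[0 13 16 29 37 49 41 20 5]
t=12: x=[0.7800 12.4000 16.6000 28.7000 37.2400 47.8000 40.2200 20.3600 5.9000] k=[6 17 20 32 33 45 37 15 11]
t=13: x=[6.6600 16.5200 20.5400 31.3400 33.6600 43.8000 36.1600 16.0800 11.2400] k=[8 14 16 31 38 49 32 14 7]
t=14: x=[8.3600 13.7600 16.7800 30.5200 38.2400 47.3200 31.9400 14.6600 7.4200] k=[9 13 20 28 37 49 29 11 11]
t=15: x=[9.2400 13.1800 20.0600 28.0600 37.1800 47.0800 29.1200 12.0800 11.0000] k=[12 13 19 24 38 42 34 14 7]
t=16: x=[12.0600 13.3000 18.9400 24.5400 37.4000 41.2800 33.2800 14.7800 7.4200] k=[10 18 14 21 40 40 30 20 5]
t=17: x=[10.4800 17.2800 14.6600 21.7200 38.8600 39.4000 30.0000 19.7000 5.9000] k=[5 18 13 25 37 37 29 23 10]
t=18: x=[5.7800 16.9200 14.0200 25.0000 36.2800 36.5200 29.1200 22.5800 10.7800] k=[1 22 15 29 37 41 31 20 16]
t=19: x=[2.2600 20.3200 16.2600 28.6400 36.7600 40.1600 30.9400 20.4200 16.2400] k=[1 17 16 25 35 44 35 15 20]
t=20: x=[1.9600 15.9800 16.6000 25.0600 34.9400 42.9200 34.3400 16.5000 19.7000] k=[4 19 14 21 33 42 35 14 15]
t=21: x=[4.9000 17.8000 14.7200 21.3000 32.8200 41.0400 34.1600 15.3200 14.9400] k=[2 19 10 23 28 45 29 16 15]
t=22: x=[3.0200 17.4400 11.3200 22.5200 28.7200 43.0200 29.1800 16.7200 15.0600] k=[4 20 10 18 29 42 28 19 11]
t=23: x=[4.9600 18.4400 11.0800 18.1800 29.1200 40.3800 28.3000 19.0600 11.4800] k=[7 18 8 21 30 37 24 24 9]
t=24: x=[7.6600 16.7400 9.3800 20.7600 29.8800 35.8000 24.7800 23.1000 9.9000] k=[11 14 5 26 34 39 21 18 14]
t=25: x=[11.1800 13.2800 6.8000 25.2200 33.8200 37.6200 21.9000 17.9400 14.2400] k=[6 14 5 22 34 36 20 23 9]

0.0004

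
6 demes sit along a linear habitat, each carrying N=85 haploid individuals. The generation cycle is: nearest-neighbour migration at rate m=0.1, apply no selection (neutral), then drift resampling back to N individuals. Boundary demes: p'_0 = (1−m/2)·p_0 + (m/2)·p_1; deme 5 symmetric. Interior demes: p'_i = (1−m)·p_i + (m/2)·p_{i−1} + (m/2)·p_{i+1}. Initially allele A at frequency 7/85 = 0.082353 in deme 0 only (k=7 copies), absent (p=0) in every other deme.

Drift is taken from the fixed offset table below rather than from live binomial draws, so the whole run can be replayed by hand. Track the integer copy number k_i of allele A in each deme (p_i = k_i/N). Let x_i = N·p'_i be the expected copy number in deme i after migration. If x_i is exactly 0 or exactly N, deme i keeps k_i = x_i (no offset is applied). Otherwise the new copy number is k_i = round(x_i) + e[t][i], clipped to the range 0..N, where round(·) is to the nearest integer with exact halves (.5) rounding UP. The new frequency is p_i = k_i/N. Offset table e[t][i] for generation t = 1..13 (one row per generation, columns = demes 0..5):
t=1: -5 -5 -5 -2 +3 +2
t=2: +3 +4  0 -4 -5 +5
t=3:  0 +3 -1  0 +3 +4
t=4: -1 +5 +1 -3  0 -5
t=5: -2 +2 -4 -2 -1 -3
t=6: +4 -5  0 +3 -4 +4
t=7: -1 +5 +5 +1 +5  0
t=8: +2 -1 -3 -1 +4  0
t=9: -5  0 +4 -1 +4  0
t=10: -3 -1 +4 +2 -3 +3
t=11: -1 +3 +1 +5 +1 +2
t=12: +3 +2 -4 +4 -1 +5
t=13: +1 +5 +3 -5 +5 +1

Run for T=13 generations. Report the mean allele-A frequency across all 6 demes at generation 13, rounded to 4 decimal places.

t=0: k=[7 0 0 0 0 0]
t=1: x=[6.6500 0.3500 0.0000 0.0000 0.0000 0.0000] k=[2 0 0 0 0 0]
t=2: x=[1.9000 0.1000 0.0000 0.0000 0.0000 0.0000] k=[5 4 0 0 0 0]
t=3: x=[4.9500 3.8500 0.2000 0.0000 0.0000 0.0000] k=[5 7 0 0 0 0]
t=4: x=[5.1000 6.5500 0.3500 0.0000 0.0000 0.0000] k=[4 12 1 0 0 0]
t=5: x=[4.4000 11.0500 1.5000 0.0500 0.0000 0.0000] k=[2 13 0 0 0 0]
t=6: x=[2.5500 11.8000 0.6500 0.0000 0.0000 0.0000] k=[7 7 1 0 0 0]
t=7: x=[7.0000 6.7000 1.2500 0.0500 0.0000 0.0000] k=[6 12 6 1 0 0]
t=8: x=[6.3000 11.4000 6.0500 1.2000 0.0500 0.0000] k=[8 10 3 0 4 0]
t=9: x=[8.1000 9.5500 3.2000 0.3500 3.6000 0.2000] k=[3 10 7 0 8 0]
t=10: x=[3.3500 9.5000 6.8000 0.7500 7.2000 0.4000] k=[0 9 11 3 4 3]
t=11: x=[0.4500 8.6500 10.5000 3.4500 3.9000 3.0500] k=[0 12 12 8 5 5]
t=12: x=[0.6000 11.4000 11.8000 8.0500 5.1500 5.0000] k=[4 13 8 12 4 10]
t=13: x=[4.4500 12.3000 8.4500 11.4000 4.7000 9.7000] k=[5 17 11 6 10 11]

0.1176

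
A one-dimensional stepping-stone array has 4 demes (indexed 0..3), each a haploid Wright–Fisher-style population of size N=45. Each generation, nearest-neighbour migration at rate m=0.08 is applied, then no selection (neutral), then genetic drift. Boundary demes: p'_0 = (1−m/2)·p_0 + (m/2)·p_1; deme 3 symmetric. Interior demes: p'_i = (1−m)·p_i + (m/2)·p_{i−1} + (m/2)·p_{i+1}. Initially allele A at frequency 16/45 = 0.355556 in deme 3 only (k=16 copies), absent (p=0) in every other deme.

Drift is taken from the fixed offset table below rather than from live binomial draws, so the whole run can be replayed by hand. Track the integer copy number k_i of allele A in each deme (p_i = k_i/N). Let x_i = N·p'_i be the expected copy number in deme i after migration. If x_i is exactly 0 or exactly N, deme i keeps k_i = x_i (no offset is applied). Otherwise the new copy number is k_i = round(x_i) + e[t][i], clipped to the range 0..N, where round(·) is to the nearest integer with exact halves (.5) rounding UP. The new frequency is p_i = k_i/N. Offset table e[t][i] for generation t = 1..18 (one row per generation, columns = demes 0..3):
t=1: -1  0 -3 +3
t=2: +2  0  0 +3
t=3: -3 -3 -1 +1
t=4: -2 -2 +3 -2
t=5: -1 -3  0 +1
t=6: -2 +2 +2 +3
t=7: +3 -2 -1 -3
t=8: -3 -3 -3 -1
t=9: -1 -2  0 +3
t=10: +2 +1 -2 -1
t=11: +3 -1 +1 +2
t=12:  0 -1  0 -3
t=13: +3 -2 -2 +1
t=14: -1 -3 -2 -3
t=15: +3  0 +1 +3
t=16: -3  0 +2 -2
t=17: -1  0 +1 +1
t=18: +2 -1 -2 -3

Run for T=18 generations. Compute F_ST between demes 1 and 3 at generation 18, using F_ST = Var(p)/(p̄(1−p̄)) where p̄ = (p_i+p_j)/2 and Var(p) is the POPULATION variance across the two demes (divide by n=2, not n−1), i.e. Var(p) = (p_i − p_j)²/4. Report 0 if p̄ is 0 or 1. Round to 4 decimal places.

0.1111

t=0: k=[0 0 0 16]
t=1: x=[0.0000 0.0000 0.6400 15.3600] k=[0 0 0 18]
t=2: x=[0.0000 0.0000 0.7200 17.2800] k=[0 0 1 20]
t=3: x=[0.0000 0.0400 1.7200 19.2400] k=[0 0 1 20]
t=4: x=[0.0000 0.0400 1.7200 19.2400] k=[0 0 5 17]
t=5: x=[0.0000 0.2000 5.2800 16.5200] k=[0 0 5 18]
t=6: x=[0.0000 0.2000 5.3200 17.4800] k=[0 2 7 20]
t=7: x=[0.0800 2.1200 7.3200 19.4800] k=[3 0 6 16]
t=8: x=[2.8800 0.3600 6.1600 15.6000] k=[0 0 3 15]
t=9: x=[0.0000 0.1200 3.3600 14.5200] k=[0 0 3 18]
t=10: x=[0.0000 0.1200 3.4800 17.4000] k=[0 1 1 16]
t=11: x=[0.0400 0.9600 1.6000 15.4000] k=[3 0 3 17]
t=12: x=[2.8800 0.2400 3.4400 16.4400] k=[3 0 3 13]
t=13: x=[2.8800 0.2400 3.2800 12.6000] k=[6 0 1 14]
t=14: x=[5.7600 0.2800 1.4800 13.4800] k=[5 0 0 10]
t=15: x=[4.8000 0.2000 0.4000 9.6000] k=[8 0 1 13]
t=16: x=[7.6800 0.3600 1.4400 12.5200] k=[5 0 3 11]
t=17: x=[4.8000 0.3200 3.2000 10.6800] k=[4 0 4 12]
t=18: x=[3.8400 0.3200 4.1600 11.6800] k=[6 0 2 9]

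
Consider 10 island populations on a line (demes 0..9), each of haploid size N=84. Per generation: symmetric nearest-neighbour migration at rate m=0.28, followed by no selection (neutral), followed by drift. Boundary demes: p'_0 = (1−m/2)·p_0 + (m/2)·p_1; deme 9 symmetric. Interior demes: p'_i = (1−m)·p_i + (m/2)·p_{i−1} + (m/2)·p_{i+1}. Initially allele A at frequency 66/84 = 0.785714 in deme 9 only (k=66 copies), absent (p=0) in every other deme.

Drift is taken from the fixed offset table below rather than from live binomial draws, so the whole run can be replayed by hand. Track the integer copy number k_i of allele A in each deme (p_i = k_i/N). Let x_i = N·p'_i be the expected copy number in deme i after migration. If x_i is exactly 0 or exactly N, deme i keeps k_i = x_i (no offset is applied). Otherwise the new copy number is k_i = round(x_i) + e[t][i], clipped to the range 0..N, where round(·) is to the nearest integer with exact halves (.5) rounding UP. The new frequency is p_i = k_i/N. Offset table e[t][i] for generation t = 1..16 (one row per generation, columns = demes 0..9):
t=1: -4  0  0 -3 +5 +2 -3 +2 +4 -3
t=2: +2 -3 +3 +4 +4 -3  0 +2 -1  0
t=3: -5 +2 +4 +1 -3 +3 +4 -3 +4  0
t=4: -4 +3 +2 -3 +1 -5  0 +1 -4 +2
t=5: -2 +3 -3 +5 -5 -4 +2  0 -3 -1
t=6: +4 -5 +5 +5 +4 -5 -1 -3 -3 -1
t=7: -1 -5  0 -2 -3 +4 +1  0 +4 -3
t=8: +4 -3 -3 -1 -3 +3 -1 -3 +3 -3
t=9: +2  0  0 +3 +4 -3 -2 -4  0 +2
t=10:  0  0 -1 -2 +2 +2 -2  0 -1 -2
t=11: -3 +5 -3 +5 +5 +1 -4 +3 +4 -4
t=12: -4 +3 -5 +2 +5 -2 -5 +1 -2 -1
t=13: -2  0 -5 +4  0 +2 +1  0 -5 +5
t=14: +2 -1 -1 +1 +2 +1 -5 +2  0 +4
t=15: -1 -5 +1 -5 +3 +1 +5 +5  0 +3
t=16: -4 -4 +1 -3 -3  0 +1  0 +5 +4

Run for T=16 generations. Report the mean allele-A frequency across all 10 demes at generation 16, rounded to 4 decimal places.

t=0: k=[0 0 0 0 0 0 0 0 0 66]
t=1: x=[0.0000 0.0000 0.0000 0.0000 0.0000 0.0000 0.0000 0.0000 9.2400 56.7600] k=[0 0 0 0 0 0 0 0 13 54]
t=2: x=[0.0000 0.0000 0.0000 0.0000 0.0000 0.0000 0.0000 1.8200 16.9200 48.2600] k=[0 0 0 0 0 0 0 4 16 48]
t=3: x=[0.0000 0.0000 0.0000 0.0000 0.0000 0.0000 0.5600 5.1200 18.8000 43.5200] k=[0 0 0 0 0 0 5 2 23 44]
t=4: x=[0.0000 0.0000 0.0000 0.0000 0.0000 0.7000 3.8800 5.3600 23.0000 41.0600] k=[0 0 0 0 0 0 4 6 19 43]
t=5: x=[0.0000 0.0000 0.0000 0.0000 0.0000 0.5600 3.7200 7.5400 20.5400 39.6400] k=[0 0 0 0 0 0 6 8 18 39]
t=6: x=[0.0000 0.0000 0.0000 0.0000 0.0000 0.8400 5.4400 9.1200 19.5400 36.0600] k=[0 0 0 0 0 0 4 6 17 35]
t=7: x=[0.0000 0.0000 0.0000 0.0000 0.0000 0.5600 3.7200 7.2600 17.9800 32.4800] k=[0 0 0 0 0 5 5 7 22 29]
t=8: x=[0.0000 0.0000 0.0000 0.0000 0.7000 4.3000 5.2800 8.8200 20.8800 28.0200] k=[0 0 0 0 0 7 4 6 24 25]
t=9: x=[0.0000 0.0000 0.0000 0.0000 0.9800 5.6000 4.7000 8.2400 21.6200 24.8600] k=[0 0 0 0 5 3 3 4 22 27]
t=10: x=[0.0000 0.0000 0.0000 0.7000 4.0200 3.2800 3.1400 6.3800 20.1800 26.3000] k=[0 0 0 0 6 5 1 6 19 24]
t=11: x=[0.0000 0.0000 0.0000 0.8400 5.0200 4.5800 2.2600 7.1200 17.8800 23.3000] k=[0 0 0 6 10 6 0 10 22 19]
t=12: x=[0.0000 0.0000 0.8400 5.7200 8.8800 5.7200 2.2400 10.2800 19.9000 19.4200] k=[0 0 0 8 14 4 0 11 18 18]
t=13: x=[0.0000 0.0000 1.1200 7.7200 11.7600 4.8400 2.1000 10.4400 17.0200 18.0000] k=[0 0 0 12 12 7 3 10 12 23]
t=14: x=[0.0000 0.0000 1.6800 10.3200 11.3000 7.1400 4.5400 9.3000 13.2600 21.4600] k=[0 0 1 11 13 8 0 11 13 25]
t=15: x=[0.0000 0.1400 2.2600 9.8800 12.0200 7.5800 2.6600 9.7400 14.4000 23.3200] k=[0 0 3 5 15 9 8 15 14 26]
t=16: x=[0.0000 0.4200 2.8600 6.1200 12.7600 9.7000 9.1200 13.8800 15.8200 24.3200] k=[0 0 4 3 10 10 10 14 21 28]

0.1190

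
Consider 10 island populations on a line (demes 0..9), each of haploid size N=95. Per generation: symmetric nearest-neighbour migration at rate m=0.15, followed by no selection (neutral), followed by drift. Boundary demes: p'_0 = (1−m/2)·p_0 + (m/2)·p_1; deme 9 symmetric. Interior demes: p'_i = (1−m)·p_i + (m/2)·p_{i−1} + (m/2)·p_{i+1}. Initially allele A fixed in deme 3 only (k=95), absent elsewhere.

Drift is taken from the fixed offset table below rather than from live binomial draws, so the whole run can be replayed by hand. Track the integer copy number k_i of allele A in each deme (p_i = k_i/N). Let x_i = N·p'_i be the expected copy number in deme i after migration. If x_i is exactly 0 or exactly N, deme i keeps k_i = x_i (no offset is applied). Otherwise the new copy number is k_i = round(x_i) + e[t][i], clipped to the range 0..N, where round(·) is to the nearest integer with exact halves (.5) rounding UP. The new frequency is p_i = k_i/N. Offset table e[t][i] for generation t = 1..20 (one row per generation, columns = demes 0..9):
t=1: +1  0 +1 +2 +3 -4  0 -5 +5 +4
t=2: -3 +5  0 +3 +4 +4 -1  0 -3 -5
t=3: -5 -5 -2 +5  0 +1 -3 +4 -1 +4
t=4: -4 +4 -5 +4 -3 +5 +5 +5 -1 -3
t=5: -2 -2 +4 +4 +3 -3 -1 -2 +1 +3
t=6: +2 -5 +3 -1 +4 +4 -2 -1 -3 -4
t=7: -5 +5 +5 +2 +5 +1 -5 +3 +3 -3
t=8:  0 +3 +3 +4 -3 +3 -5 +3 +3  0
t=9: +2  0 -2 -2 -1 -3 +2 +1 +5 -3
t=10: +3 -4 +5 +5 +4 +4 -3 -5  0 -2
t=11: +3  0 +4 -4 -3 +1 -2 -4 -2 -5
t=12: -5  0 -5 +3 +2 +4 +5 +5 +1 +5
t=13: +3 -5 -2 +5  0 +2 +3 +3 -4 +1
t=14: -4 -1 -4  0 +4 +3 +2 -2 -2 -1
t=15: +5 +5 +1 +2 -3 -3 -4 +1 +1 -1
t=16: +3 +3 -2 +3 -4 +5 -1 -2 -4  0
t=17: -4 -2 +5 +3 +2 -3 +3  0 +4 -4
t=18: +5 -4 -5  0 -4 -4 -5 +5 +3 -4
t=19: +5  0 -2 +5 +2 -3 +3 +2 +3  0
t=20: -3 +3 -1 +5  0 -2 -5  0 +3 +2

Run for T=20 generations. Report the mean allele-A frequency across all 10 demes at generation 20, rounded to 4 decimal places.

0.2221

t=0: k=[0 0 0 95 0 0 0 0 0 0]
t=1: x=[0.0000 0.0000 7.1250 80.7500 7.1250 0.0000 0.0000 0.0000 0.0000 0.0000] k=[0 0 8 83 10 0 0 0 0 0]
t=2: x=[0.0000 0.6000 13.0250 71.9000 14.7250 0.7500 0.0000 0.0000 0.0000 0.0000] k=[0 6 13 75 19 5 0 0 0 0]
t=3: x=[0.4500 6.0750 17.1250 66.1500 22.1500 5.6750 0.3750 0.0000 0.0000 0.0000] k=[0 1 15 71 22 7 0 0 0 0]
t=4: x=[0.0750 1.9750 18.1500 63.1250 24.5500 7.6000 0.5250 0.0000 0.0000 0.0000] k=[0 6 13 67 22 13 6 0 0 0]
t=5: x=[0.4500 6.0750 16.5250 59.5750 24.7000 13.1500 6.0750 0.4500 0.0000 0.0000] k=[0 4 21 64 28 10 5 0 0 0]
t=6: x=[0.3000 4.9750 22.9500 58.0750 29.3500 10.9750 5.0000 0.3750 0.0000 0.0000] k=[2 0 26 57 33 15 3 0 0 0]
t=7: x=[1.8500 2.1000 26.3750 52.8750 33.4500 15.4500 3.6750 0.2250 0.0000 0.0000] k=[0 7 31 55 38 16 0 3 0 0]
t=8: x=[0.5250 8.2750 31.0000 51.9250 37.6250 16.4500 1.4250 2.5500 0.2250 0.0000] k=[1 11 34 56 35 19 0 6 3 0]
t=9: x=[1.7500 11.9750 33.9250 52.7750 35.3750 18.7750 1.8750 5.3250 3.0000 0.2250] k=[4 12 32 51 34 16 4 6 8 0]
t=10: x=[4.6000 12.9000 31.9250 48.3000 33.9250 16.4500 5.0500 6.0000 7.2500 0.6000] k=[8 9 37 53 38 20 2 1 7 0]
t=11: x=[8.0750 11.0250 36.1000 50.6750 37.7750 20.0000 3.2750 1.5250 6.0250 0.5250] k=[11 11 40 47 35 21 1 0 4 0]
t=12: x=[11.0000 13.1750 38.3500 45.5750 34.8500 20.5500 2.4250 0.3750 3.4000 0.3000] k=[6 13 33 49 37 25 7 5 4 5]
t=13: x=[6.5250 13.9750 32.7000 46.9000 37.0000 24.5500 8.2000 5.0750 4.1500 4.9250] k=[10 9 31 52 37 27 11 8 0 6]
t=14: x=[9.9250 10.7250 30.9250 49.3000 37.3750 26.5500 11.9750 7.6250 1.0500 5.5500] k=[6 10 27 49 41 30 14 6 0 5]
t=15: x=[6.3000 10.9750 27.3750 46.7500 40.7750 29.6250 14.6000 6.1500 0.8250 4.6250] k=[11 16 28 49 38 27 11 7 2 4]
t=16: x=[11.3750 16.5250 28.6750 46.6000 38.0000 26.6250 11.9000 6.9250 2.5250 3.8500] k=[14 20 27 50 34 32 11 5 0 4]
t=17: x=[14.4500 20.0750 28.2000 47.0750 35.0500 30.5750 12.1250 5.0750 0.6750 3.7000] k=[10 18 33 50 37 28 15 5 5 0]
t=18: x=[10.6000 18.5250 33.1500 47.7500 37.3000 27.7000 15.2250 5.7500 4.6250 0.3750] k=[16 15 28 48 33 24 10 11 8 0]
t=19: x=[15.9250 16.0500 28.5250 45.3750 33.4500 23.6250 11.1250 10.7000 7.6250 0.6000] k=[21 16 27 50 35 21 14 13 11 1]
t=20: x=[20.6250 17.2000 27.9000 47.1500 35.0750 21.5250 14.4500 12.9250 10.4000 1.7500] k=[18 20 27 52 35 20 9 13 13 4]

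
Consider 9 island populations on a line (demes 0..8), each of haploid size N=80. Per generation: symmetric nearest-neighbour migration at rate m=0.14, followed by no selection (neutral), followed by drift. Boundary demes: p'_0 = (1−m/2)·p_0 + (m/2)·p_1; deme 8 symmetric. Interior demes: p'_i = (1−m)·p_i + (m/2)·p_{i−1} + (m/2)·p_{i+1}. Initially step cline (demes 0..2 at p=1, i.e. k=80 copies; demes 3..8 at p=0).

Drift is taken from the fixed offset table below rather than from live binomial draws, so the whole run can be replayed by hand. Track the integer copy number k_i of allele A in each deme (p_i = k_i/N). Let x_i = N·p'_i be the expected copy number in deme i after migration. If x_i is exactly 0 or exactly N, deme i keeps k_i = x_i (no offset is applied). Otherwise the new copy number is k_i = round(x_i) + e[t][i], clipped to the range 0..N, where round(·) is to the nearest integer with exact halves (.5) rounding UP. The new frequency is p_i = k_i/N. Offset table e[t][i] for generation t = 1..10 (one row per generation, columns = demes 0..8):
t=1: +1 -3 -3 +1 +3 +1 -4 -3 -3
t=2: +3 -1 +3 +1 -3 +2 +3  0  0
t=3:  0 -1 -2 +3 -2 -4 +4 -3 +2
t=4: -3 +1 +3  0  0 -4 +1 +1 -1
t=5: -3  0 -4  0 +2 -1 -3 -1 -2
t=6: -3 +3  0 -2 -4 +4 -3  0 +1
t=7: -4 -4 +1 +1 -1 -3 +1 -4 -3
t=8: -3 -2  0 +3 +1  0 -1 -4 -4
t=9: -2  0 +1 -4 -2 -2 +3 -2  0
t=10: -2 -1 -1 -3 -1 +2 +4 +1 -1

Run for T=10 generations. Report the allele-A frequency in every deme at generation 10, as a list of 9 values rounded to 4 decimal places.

t=0: k=[80 80 80 0 0 0 0 0 0]
t=1: x=[80.0000 80.0000 74.4000 5.6000 0.0000 0.0000 0.0000 0.0000 0.0000] k=[80 80 71 7 0 0 0 0 0]
t=2: x=[80.0000 79.3700 67.1500 10.9900 0.4900 0.0000 0.0000 0.0000 0.0000] k=[80 78 70 12 0 0 0 0 0]
t=3: x=[79.8600 77.5800 66.5000 15.2200 0.8400 0.0000 0.0000 0.0000 0.0000] k=[80 77 65 18 0 0 0 0 0]
t=4: x=[79.7900 76.3700 62.5500 20.0300 1.2600 0.0000 0.0000 0.0000 0.0000] k=[77 77 66 20 1 0 0 0 0]
t=5: x=[77.0000 76.2300 63.5500 21.8900 2.2600 0.0700 0.0000 0.0000 0.0000] k=[74 76 60 22 4 0 0 0 0]
t=6: x=[74.1400 74.7400 58.4600 23.4000 4.9800 0.2800 0.0000 0.0000 0.0000] k=[71 78 58 21 1 4 0 0 0]
t=7: x=[71.4900 76.1100 56.8100 22.1900 2.6100 3.5100 0.2800 0.0000 0.0000] k=[67 72 58 23 2 1 1 0 0]
t=8: x=[67.3500 70.6700 56.5300 23.9800 3.4000 1.0700 0.9300 0.0700 0.0000] k=[64 69 57 27 4 1 0 0 0]
t=9: x=[64.3500 67.8100 55.7400 27.4900 5.4000 1.1400 0.0700 0.0000 0.0000] k=[62 68 57 23 3 0 3 0 0]
t=10: x=[62.4200 66.8100 55.3900 23.9800 4.1900 0.4200 2.5800 0.2100 0.0000] k=[60 66 54 21 3 2 7 1 0]

[0.7500, 0.8250, 0.6750, 0.2625, 0.0375, 0.0250, 0.0875, 0.0125, 0.0000]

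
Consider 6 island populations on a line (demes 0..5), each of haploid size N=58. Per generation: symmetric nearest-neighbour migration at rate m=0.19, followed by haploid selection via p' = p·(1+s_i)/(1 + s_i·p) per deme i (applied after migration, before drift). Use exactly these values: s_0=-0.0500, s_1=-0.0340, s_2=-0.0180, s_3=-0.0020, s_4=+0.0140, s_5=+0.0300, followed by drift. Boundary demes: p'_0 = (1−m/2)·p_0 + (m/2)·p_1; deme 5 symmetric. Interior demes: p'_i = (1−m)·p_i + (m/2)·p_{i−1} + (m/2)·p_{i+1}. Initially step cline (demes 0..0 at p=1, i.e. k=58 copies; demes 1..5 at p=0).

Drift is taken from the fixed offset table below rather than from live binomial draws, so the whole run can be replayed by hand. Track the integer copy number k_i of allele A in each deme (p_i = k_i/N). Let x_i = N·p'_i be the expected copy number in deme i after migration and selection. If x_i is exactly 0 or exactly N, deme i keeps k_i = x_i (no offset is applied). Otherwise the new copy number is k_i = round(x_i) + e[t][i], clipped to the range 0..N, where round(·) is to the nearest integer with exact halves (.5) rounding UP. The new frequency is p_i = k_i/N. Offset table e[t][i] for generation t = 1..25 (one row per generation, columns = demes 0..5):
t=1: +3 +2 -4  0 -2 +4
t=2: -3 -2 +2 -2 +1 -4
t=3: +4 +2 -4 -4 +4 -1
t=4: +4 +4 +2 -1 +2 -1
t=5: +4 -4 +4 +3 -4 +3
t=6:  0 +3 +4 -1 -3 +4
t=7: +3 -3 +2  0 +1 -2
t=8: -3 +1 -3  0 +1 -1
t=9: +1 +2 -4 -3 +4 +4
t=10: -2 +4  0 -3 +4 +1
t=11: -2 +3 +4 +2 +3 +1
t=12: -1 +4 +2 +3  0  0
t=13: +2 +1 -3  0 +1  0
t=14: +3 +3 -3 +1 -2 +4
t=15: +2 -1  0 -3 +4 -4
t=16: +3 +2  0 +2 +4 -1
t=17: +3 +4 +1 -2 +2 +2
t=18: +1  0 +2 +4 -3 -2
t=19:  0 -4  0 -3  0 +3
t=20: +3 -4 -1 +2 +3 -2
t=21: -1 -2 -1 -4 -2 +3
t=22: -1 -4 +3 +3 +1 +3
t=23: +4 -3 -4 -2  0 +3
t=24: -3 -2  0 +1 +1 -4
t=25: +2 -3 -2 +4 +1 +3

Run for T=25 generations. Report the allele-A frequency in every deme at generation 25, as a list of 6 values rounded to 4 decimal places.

t=0: k=[58 0 0 0 0 0]
t=1: x=[52.2289 5.3399 0.0000 0.0000 0.0000 0.0000] k=[55 7 0 0 0 0]
t=2: x=[50.0963 10.5922 0.6532 0.0000 0.0000 0.0000] k=[47 9 3 0 0 0]
t=3: x=[42.8223 11.7133 3.2292 0.2844 0.0000 0.0000] k=[47 14 0 0 0 0]
t=4: x=[43.3095 15.4104 1.3066 0.0000 0.0000 0.0000] k=[47 19 3 0 0 0]
t=5: x=[43.7971 19.6877 4.1642 0.2844 0.0000 0.0000] k=[48 16 8 3 0 0]
t=6: x=[44.4342 17.8498 8.1568 3.1840 0.2890 0.0000] k=[44 21 12 2 0 0]
t=7: x=[41.2098 21.8569 11.7341 2.7547 0.1927 0.0000] k=[44 19 14 3 1 0]
t=8: x=[41.0155 20.4398 13.2435 3.8478 1.1100 0.0978] k=[38 21 10 4 2 0]
t=9: x=[35.6851 21.1035 10.3200 4.3719 2.0270 0.1957] k=[37 23 6 1 6 4]
t=10: x=[34.9616 22.2388 7.0271 1.9462 5.4027 4.3064] k=[33 26 7 0 9 5]
t=11: x=[31.5991 24.3699 8.0137 1.5170 7.8590 5.5260] k=[30 27 12 4 11 7]
t=12: x=[28.9714 25.3653 12.4861 5.4152 10.0702 7.5725] k=[28 29 14 8 10 8]
t=13: x=[27.3527 26.9803 14.6552 8.7451 9.7321 8.4001] k=[29 28 12 9 11 8]
t=14: x=[28.1615 26.0777 13.0504 9.4591 10.6453 8.4971] k=[31 29 10 10 9 12]
t=15: x=[30.0681 26.8855 11.6351 9.8886 9.4898 11.9938] k=[32 26 12 7 13 8]
t=16: x=[30.6900 24.7480 12.6742 8.0311 12.0875 8.6912] k=[34 27 13 10 16 8]
t=17: x=[32.6052 25.8385 13.8526 10.8373 14.8229 8.9821] k=[36 30 15 9 17 11]
t=18: x=[34.7189 28.6434 15.6466 10.3130 15.8295 11.8462] k=[36 29 18 14 13 10]
t=19: x=[34.6229 28.1187 18.4358 14.2635 12.9493 10.5375] k=[35 24 18 11 13 14]
t=20: x=[33.2299 23.9870 17.6810 11.8361 13.0450 14.2199] k=[36 20 17 14 16 12]
t=21: x=[33.7595 20.7716 16.7825 14.4533 15.5880 12.6703] k=[33 19 16 10 14 16]
t=22: x=[30.9310 19.5937 15.5078 10.9322 13.9568 16.1522] k=[30 16 19 14 15 19]
t=23: x=[27.9267 17.1936 18.0136 14.5482 15.4420 18.9957] k=[32 14 14 13 15 22]
t=24: x=[29.5470 15.3169 13.7139 13.2645 15.6333 21.7352] k=[27 13 14 14 17 18]
t=25: x=[24.9384 14.0534 13.7139 14.2635 16.9765 18.2729] k=[27 11 12 18 18 21]

[0.4655, 0.1897, 0.2069, 0.3103, 0.3103, 0.3621]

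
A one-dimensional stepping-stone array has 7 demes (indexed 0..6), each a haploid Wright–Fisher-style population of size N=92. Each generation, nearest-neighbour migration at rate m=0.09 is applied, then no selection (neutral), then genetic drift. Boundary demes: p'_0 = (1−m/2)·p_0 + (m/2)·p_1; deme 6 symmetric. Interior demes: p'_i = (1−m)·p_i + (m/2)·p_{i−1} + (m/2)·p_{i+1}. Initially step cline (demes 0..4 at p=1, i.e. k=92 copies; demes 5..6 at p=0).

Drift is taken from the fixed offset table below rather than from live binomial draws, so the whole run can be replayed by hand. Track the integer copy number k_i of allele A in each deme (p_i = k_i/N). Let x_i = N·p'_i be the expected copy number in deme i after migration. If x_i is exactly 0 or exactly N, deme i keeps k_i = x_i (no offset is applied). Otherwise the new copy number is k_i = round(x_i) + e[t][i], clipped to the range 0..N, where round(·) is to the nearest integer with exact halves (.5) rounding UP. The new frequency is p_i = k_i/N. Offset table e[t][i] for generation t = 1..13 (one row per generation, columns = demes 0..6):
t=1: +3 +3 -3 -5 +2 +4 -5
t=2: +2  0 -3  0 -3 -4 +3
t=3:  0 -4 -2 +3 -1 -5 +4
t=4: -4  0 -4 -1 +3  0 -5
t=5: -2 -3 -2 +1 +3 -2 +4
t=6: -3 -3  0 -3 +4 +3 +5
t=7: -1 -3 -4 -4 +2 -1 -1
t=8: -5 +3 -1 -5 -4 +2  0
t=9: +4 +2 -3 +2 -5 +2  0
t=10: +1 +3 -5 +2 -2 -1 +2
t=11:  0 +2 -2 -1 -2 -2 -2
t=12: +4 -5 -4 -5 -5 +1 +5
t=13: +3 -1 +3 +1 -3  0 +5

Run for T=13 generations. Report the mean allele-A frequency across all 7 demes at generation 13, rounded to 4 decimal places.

0.6630

t=0: k=[92 92 92 92 92 0 0]
t=1: x=[92.0000 92.0000 92.0000 92.0000 87.8600 4.1400 0.0000] k=[92 92 92 92 90 8 0]
t=2: x=[92.0000 92.0000 92.0000 91.9100 86.4000 11.3300 0.3600] k=[92 92 92 92 83 7 3]
t=3: x=[92.0000 92.0000 92.0000 91.5950 79.9850 10.2400 3.1800] k=[92 92 92 92 79 5 7]
t=4: x=[92.0000 92.0000 92.0000 91.4150 76.2550 8.4200 6.9100] k=[92 92 92 90 79 8 2]
t=5: x=[92.0000 92.0000 91.9100 89.5950 76.3000 10.9250 2.2700] k=[92 92 90 91 79 9 6]
t=6: x=[92.0000 91.9100 90.1350 90.4150 76.3900 12.0150 6.1350] k=[92 89 90 87 80 15 11]
t=7: x=[91.8650 89.1800 89.8200 86.8200 77.3900 17.7450 11.1800] k=[91 86 86 83 79 17 10]
t=8: x=[90.7750 86.2250 85.8650 82.9550 76.3900 19.4750 10.3150] k=[86 89 85 78 72 21 10]
t=9: x=[86.1350 88.6850 84.8650 78.0450 69.9750 22.8000 10.4950] k=[90 91 82 80 65 25 10]
t=10: x=[90.0450 90.5500 82.3150 79.4150 63.8750 26.1250 10.6750] k=[91 92 77 81 62 25 13]
t=11: x=[91.0450 91.2800 77.8550 79.9650 61.1900 26.1250 13.5400] k=[91 92 76 79 59 24 12]
t=12: x=[91.0450 91.2350 76.8550 77.9650 58.3250 25.0350 12.5400] k=[92 86 73 73 53 26 18]
t=13: x=[91.7300 85.6850 73.5850 72.1000 52.6850 26.8550 18.3600] k=[92 85 77 73 50 27 23]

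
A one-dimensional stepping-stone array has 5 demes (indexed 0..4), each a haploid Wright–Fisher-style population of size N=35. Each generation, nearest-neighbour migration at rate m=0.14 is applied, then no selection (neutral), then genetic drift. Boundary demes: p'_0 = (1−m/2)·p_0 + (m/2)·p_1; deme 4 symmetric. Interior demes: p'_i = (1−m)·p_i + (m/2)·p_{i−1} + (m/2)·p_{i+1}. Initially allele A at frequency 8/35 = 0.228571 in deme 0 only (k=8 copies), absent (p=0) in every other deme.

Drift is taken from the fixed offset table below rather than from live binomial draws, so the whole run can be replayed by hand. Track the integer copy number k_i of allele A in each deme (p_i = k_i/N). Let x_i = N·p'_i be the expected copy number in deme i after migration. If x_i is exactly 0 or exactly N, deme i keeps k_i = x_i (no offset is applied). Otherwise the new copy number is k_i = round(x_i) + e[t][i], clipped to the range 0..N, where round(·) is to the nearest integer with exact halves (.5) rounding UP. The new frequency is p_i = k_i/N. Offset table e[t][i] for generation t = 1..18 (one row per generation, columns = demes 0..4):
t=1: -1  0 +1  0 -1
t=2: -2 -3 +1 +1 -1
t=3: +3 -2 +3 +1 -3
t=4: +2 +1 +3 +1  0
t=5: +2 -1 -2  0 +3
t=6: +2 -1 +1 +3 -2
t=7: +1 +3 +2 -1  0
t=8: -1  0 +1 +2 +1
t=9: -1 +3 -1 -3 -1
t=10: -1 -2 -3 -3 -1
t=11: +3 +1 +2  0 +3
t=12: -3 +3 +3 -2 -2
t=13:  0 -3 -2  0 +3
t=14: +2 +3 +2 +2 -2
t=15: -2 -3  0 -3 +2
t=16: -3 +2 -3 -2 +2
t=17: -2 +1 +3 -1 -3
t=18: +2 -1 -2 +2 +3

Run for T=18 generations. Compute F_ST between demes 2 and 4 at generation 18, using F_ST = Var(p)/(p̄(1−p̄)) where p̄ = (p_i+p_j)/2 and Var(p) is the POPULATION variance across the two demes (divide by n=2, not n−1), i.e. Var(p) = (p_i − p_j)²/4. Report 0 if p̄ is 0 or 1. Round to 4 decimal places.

t=0: k=[8 0 0 0 0]
t=1: x=[7.4400 0.5600 0.0000 0.0000 0.0000] k=[6 1 0 0 0]
t=2: x=[5.6500 1.2800 0.0700 0.0000 0.0000] k=[4 0 1 0 0]
t=3: x=[3.7200 0.3500 0.8600 0.0700 0.0000] k=[7 0 4 1 0]
t=4: x=[6.5100 0.7700 3.5100 1.1400 0.0700] k=[9 2 7 2 0]
t=5: x=[8.5100 2.8400 6.3000 2.2100 0.1400] k=[11 2 4 2 3]
t=6: x=[10.3700 2.7700 3.7200 2.2100 2.9300] k=[12 2 5 5 1]
t=7: x=[11.3000 2.9100 4.7900 4.7200 1.2800] k=[12 6 7 4 1]
t=8: x=[11.5800 6.4900 6.7200 4.0000 1.2100] k=[11 6 8 6 2]
t=9: x=[10.6500 6.4900 7.7200 5.8600 2.2800] k=[10 9 7 3 1]
t=10: x=[9.9300 8.9300 6.8600 3.1400 1.1400] k=[9 7 4 0 0]
t=11: x=[8.8600 6.9300 3.9300 0.2800 0.0000] k=[12 8 6 0 0]
t=12: x=[11.7200 8.1400 5.7200 0.4200 0.0000] k=[9 11 9 0 0]
t=13: x=[9.1400 10.7200 8.5100 0.6300 0.0000] k=[9 8 7 1 0]
t=14: x=[8.9300 8.0000 6.6500 1.3500 0.0700] k=[11 11 9 3 0]
t=15: x=[11.0000 10.8600 8.7200 3.2100 0.2100] k=[9 8 9 0 2]
t=16: x=[8.9300 8.1400 8.3000 0.7700 1.8600] k=[6 10 5 0 4]
t=17: x=[6.2800 9.3700 5.0000 0.6300 3.7200] k=[4 10 8 0 1]
t=18: x=[4.4200 9.4400 7.5800 0.6300 0.9300] k=[6 8 6 3 4]

0.0067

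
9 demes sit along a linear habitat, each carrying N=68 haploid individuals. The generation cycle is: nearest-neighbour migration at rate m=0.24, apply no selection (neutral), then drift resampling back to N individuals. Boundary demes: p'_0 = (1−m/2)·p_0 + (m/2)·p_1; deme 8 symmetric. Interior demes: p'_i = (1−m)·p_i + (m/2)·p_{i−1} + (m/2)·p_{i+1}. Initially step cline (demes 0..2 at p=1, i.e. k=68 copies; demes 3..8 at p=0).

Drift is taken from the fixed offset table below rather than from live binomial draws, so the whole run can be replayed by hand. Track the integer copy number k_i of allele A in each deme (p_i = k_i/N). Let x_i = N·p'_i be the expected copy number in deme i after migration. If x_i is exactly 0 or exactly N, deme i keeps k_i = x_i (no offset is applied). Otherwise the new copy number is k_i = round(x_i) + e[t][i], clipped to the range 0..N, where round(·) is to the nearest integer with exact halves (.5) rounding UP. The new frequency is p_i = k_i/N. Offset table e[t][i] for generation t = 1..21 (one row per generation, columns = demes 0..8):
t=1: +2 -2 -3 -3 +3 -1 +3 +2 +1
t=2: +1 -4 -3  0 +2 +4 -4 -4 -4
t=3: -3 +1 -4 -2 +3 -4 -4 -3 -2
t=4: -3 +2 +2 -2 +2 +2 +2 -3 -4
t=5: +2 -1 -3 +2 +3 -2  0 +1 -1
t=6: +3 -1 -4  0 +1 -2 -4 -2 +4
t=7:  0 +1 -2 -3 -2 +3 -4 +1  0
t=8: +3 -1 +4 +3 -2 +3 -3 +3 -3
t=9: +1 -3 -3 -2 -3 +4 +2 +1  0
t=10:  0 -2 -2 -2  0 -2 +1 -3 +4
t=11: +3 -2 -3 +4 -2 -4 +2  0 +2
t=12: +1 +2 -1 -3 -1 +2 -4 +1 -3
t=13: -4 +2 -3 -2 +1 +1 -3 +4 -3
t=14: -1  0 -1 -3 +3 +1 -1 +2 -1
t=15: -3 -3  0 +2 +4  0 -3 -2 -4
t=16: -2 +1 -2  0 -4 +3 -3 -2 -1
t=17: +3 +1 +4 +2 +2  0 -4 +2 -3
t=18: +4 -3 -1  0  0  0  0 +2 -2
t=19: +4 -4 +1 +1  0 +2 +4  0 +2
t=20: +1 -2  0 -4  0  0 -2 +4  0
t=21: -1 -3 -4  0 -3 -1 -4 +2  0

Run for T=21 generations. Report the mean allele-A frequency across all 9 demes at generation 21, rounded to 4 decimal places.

t=0: k=[68 68 68 0 0 0 0 0 0]
t=1: x=[68.0000 68.0000 59.8400 8.1600 0.0000 0.0000 0.0000 0.0000 0.0000] k=[68 68 57 5 0 0 0 0 0]
t=2: x=[68.0000 66.6800 52.0800 10.6400 0.6000 0.0000 0.0000 0.0000 0.0000] k=[68 63 49 11 3 0 0 0 0]
t=3: x=[67.4000 61.9200 46.1200 14.6000 3.6000 0.3600 0.0000 0.0000 0.0000] k=[64 63 42 13 7 0 0 0 0]
t=4: x=[63.8800 60.6000 41.0400 15.7600 6.8800 0.8400 0.0000 0.0000 0.0000] k=[61 63 43 14 9 3 0 0 0]
t=5: x=[61.2400 60.3600 41.9200 16.8800 8.8800 3.3600 0.3600 0.0000 0.0000] k=[63 59 39 19 12 1 0 0 0]
t=6: x=[62.5200 57.0800 39.0000 20.5600 11.5200 2.2000 0.1200 0.0000 0.0000] k=[66 56 35 21 13 0 0 0 0]
t=7: x=[64.8000 54.6800 35.8400 21.7200 12.4000 1.5600 0.0000 0.0000 0.0000] k=[65 56 34 19 10 5 0 0 0]
t=8: x=[63.9200 54.4400 34.8400 19.7200 10.4800 5.0000 0.6000 0.0000 0.0000] k=[67 53 39 23 8 8 0 0 0]
t=9: x=[65.3200 53.0000 38.7600 23.1200 9.8000 7.0400 0.9600 0.0000 0.0000] k=[66 50 36 21 7 11 3 0 0]
t=10: x=[64.0800 50.2400 35.8800 21.1200 9.1600 9.5600 3.6000 0.3600 0.0000] k=[64 48 34 19 9 8 5 0 0]
t=11: x=[62.0800 48.2400 33.8800 19.6000 10.0800 7.7600 4.7600 0.6000 0.0000] k=[65 46 31 24 8 4 7 1 0]
t=12: x=[62.7200 46.4800 31.9600 22.9200 9.4400 4.8400 5.9200 1.6000 0.1200] k=[64 48 31 20 8 7 2 3 0]
t=13: x=[62.0800 47.8800 31.7200 19.8800 9.3200 6.5200 2.7200 2.5200 0.3600] k=[58 50 29 18 10 8 0 7 0]
t=14: x=[57.0400 48.4400 30.2000 18.3600 10.7200 7.2800 1.8000 5.3200 0.8400] k=[56 48 29 15 14 8 1 7 0]
t=15: x=[55.0400 46.6800 29.6000 16.5600 13.4000 7.8800 2.5600 5.4400 0.8400] k=[52 44 30 19 17 8 0 3 0]
t=16: x=[51.0400 43.2800 30.3600 20.0800 16.1600 8.1200 1.3200 2.2800 0.3600] k=[49 44 28 20 12 11 0 0 0]
t=17: x=[48.4000 42.6800 28.9600 20.0000 12.8400 9.8000 1.3200 0.0000 0.0000] k=[51 44 33 22 15 10 0 0 0]
t=18: x=[50.1600 43.5200 33.0000 22.4800 15.2400 9.4000 1.2000 0.0000 0.0000] k=[54 41 32 22 15 9 1 0 0]
t=19: x=[52.4400 41.4800 31.8800 22.3600 15.1200 8.7600 1.8400 0.1200 0.0000] k=[56 37 33 23 15 11 6 0 0]
t=20: x=[53.7200 38.8000 32.2800 23.2400 15.4800 10.8800 5.8800 0.7200 0.0000] k=[55 37 32 19 15 11 4 5 0]
t=21: x=[52.8400 38.5600 31.0400 20.0800 15.0000 10.6400 4.9600 4.2800 0.6000] k=[52 36 27 20 12 10 1 6 1]

0.2696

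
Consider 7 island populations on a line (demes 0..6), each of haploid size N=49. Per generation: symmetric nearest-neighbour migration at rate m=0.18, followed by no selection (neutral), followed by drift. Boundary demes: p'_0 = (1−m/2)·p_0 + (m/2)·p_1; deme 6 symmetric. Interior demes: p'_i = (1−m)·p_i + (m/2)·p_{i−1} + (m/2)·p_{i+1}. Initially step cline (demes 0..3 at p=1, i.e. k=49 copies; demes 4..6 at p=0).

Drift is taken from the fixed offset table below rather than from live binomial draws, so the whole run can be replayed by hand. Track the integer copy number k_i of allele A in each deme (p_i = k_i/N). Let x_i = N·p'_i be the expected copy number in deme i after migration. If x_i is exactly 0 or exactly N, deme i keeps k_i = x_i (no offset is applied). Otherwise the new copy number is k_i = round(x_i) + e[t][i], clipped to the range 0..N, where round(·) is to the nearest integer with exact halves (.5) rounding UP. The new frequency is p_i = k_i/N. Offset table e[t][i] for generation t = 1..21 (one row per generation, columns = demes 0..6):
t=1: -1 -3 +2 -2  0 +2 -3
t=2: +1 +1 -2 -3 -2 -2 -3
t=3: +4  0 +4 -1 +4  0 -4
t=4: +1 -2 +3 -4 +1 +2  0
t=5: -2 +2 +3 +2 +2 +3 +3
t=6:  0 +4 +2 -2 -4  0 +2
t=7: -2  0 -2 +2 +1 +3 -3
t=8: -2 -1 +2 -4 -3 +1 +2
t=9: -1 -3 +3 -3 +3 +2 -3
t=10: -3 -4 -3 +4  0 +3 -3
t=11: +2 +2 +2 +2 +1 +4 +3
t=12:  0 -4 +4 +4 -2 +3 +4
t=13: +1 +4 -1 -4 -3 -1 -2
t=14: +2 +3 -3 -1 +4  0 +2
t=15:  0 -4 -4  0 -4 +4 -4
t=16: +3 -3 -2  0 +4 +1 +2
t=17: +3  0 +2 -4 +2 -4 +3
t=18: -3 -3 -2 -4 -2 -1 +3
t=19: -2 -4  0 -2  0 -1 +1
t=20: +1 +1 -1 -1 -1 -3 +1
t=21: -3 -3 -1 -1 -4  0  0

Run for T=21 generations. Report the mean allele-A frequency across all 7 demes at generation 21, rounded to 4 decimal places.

t=0: k=[49 49 49 49 0 0 0]
t=1: x=[49.0000 49.0000 49.0000 44.5900 4.4100 0.0000 0.0000] k=[49 49 49 43 4 0 0]
t=2: x=[49.0000 49.0000 48.4600 40.0300 7.1500 0.3600 0.0000] k=[49 49 46 37 5 0 0]
t=3: x=[49.0000 48.7300 45.4600 34.9300 7.4300 0.4500 0.0000] k=[49 49 49 34 11 0 0]
t=4: x=[49.0000 49.0000 47.6500 33.2800 12.0800 0.9900 0.0000] k=[49 49 49 29 13 3 0]
t=5: x=[49.0000 49.0000 47.2000 29.3600 13.5400 3.6300 0.2700] k=[49 49 49 31 16 7 3]
t=6: x=[49.0000 49.0000 47.3800 31.2700 16.5400 7.4500 3.3600] k=[49 49 49 29 13 7 5]
t=7: x=[49.0000 49.0000 47.2000 29.3600 13.9000 7.3600 5.1800] k=[49 49 45 31 15 10 2]
t=8: x=[49.0000 48.6400 44.1000 30.8200 15.9900 9.7300 2.7200] k=[49 48 46 27 13 11 5]
t=9: x=[48.9100 47.9100 44.4700 27.4500 14.0800 10.6400 5.5400] k=[48 45 47 24 17 13 3]
t=10: x=[47.7300 45.4500 44.7500 25.4400 17.2700 12.4600 3.9000] k=[45 41 42 29 17 15 1]
t=11: x=[44.6400 41.4500 40.7400 29.0900 17.9000 13.9200 2.2600] k=[47 43 43 31 19 18 5]
t=12: x=[46.6400 43.3600 41.9200 31.0000 19.9900 16.9200 6.1700] k=[47 39 46 35 18 20 10]
t=13: x=[46.2800 40.3500 44.3800 34.4600 19.7100 18.9200 10.9000] k=[47 44 43 30 17 18 9]
t=14: x=[46.7300 44.1800 41.9200 30.0000 18.2600 17.1000 9.8100] k=[49 47 39 29 22 17 12]
t=15: x=[48.8200 46.4600 38.8200 29.2700 22.1800 17.0000 12.4500] k=[49 42 35 29 18 21 8]
t=16: x=[48.3700 42.0000 35.0900 28.5500 19.2600 19.5600 9.1700] k=[49 39 33 29 23 21 11]
t=17: x=[48.1000 39.3600 33.1800 28.8200 23.3600 20.2800 11.9000] k=[49 39 35 25 25 16 15]
t=18: x=[48.1000 39.5400 34.4600 25.9000 24.1900 16.7200 15.0900] k=[45 37 32 22 22 16 18]
t=19: x=[44.2800 37.2700 31.5500 22.9000 21.4600 16.7200 17.8200] k=[42 33 32 21 21 16 19]
t=20: x=[41.1900 33.7200 31.1000 21.9900 20.5500 16.7200 18.7300] k=[42 35 30 21 20 14 20]
t=21: x=[41.3700 35.1800 29.6400 21.7200 19.5500 15.0800 19.4600] k=[38 32 29 21 16 15 19]

0.4956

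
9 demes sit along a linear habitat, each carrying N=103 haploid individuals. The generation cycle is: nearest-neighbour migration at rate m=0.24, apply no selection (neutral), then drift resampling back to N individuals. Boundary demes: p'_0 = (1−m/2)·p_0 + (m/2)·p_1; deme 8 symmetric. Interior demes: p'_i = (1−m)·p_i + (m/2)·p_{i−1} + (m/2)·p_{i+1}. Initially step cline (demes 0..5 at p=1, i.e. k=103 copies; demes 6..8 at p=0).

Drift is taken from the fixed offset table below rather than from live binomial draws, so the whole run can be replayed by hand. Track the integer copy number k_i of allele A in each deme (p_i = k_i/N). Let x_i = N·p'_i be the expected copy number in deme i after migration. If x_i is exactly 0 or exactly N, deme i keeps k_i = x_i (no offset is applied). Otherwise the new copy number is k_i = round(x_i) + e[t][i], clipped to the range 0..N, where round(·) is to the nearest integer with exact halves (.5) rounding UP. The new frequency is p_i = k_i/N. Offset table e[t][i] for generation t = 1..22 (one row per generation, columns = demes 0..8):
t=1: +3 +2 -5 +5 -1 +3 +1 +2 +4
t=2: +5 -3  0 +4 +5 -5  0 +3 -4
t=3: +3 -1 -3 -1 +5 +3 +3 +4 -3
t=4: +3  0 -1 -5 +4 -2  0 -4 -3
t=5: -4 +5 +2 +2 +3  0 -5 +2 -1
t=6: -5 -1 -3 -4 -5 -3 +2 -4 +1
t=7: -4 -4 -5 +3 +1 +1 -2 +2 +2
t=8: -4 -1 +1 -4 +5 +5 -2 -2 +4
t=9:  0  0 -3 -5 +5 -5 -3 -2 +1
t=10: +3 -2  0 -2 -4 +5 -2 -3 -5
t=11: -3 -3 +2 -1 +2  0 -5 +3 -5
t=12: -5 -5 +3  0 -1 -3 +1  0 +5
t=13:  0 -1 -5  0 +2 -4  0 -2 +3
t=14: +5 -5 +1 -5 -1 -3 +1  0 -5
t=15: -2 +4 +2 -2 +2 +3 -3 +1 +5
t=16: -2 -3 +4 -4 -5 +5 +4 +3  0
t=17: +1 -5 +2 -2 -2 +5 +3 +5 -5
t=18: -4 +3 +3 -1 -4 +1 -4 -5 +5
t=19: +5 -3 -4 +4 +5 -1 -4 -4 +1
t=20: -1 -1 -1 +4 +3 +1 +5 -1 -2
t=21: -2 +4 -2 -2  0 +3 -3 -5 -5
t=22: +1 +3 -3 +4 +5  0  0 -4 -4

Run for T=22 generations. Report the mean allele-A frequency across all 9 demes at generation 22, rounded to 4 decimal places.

t=0: k=[103 103 103 103 103 103 0 0 0]
t=1: x=[103.0000 103.0000 103.0000 103.0000 103.0000 90.6400 12.3600 0.0000 0.0000] k=[103 103 103 103 103 94 13 0 0]
t=2: x=[103.0000 103.0000 103.0000 103.0000 101.9200 85.3600 21.1600 1.5600 0.0000] k=[103 103 103 103 103 80 21 5 0]
t=3: x=[103.0000 103.0000 103.0000 103.0000 100.2400 75.6800 26.1600 6.3200 0.6000] k=[103 103 103 103 103 79 29 10 0]
t=4: x=[103.0000 103.0000 103.0000 103.0000 100.1200 75.8800 32.7200 11.0800 1.2000] k=[103 103 103 103 103 74 33 7 0]
t=5: x=[103.0000 103.0000 103.0000 103.0000 99.5200 72.5600 34.8000 9.2800 0.8400] k=[103 103 103 103 103 73 30 11 0]
t=6: x=[103.0000 103.0000 103.0000 103.0000 99.4000 71.4400 32.8800 11.9600 1.3200] k=[103 103 103 103 94 68 35 8 2]
t=7: x=[103.0000 103.0000 103.0000 101.9200 91.9600 67.1600 35.7200 10.5200 2.7200] k=[103 103 103 103 93 68 34 13 5]
t=8: x=[103.0000 103.0000 103.0000 101.8000 91.2000 66.9200 35.5600 14.5600 5.9600] k=[103 103 103 98 96 72 34 13 10]
t=9: x=[103.0000 103.0000 102.4000 98.3600 93.3600 70.3200 36.0400 15.1600 10.3600] k=[103 103 99 93 98 65 33 13 11]
t=10: x=[103.0000 102.5200 98.7600 94.3200 93.4400 65.1200 34.4400 15.1600 11.2400] k=[103 101 99 92 89 70 32 12 6]
t=11: x=[102.7600 101.0000 98.4000 92.4800 87.0800 67.7200 34.1600 13.6800 6.7200] k=[100 98 100 91 89 68 29 17 2]
t=12: x=[99.7600 98.4800 98.6800 91.8400 86.7200 65.8400 32.2400 16.6400 3.8000] k=[95 93 102 92 86 63 33 17 9]
t=13: x=[94.7600 94.3200 99.7200 92.4800 83.9600 62.1600 34.6800 17.9600 9.9600] k=[95 93 95 92 86 58 35 16 13]
t=14: x=[94.7600 93.4800 94.4000 91.6400 83.3600 58.6000 35.4800 17.9200 13.3600] k=[100 88 95 87 82 56 36 18 8]
t=15: x=[98.5600 90.2800 93.2000 87.3600 79.4800 56.7200 36.2400 18.9600 9.2000] k=[97 94 95 85 81 60 33 20 14]
t=16: x=[96.6400 94.4800 93.6800 85.7200 78.9600 59.2800 34.6800 20.8400 14.7200] k=[95 91 98 82 74 64 39 24 15]
t=17: x=[94.5200 92.3200 95.2400 82.9600 73.7600 62.2000 40.2000 24.7200 16.0800] k=[96 87 97 81 72 67 43 30 11]
t=18: x=[94.9200 89.2800 93.8800 81.8400 72.4800 64.7200 44.3200 29.2800 13.2800] k=[91 92 97 81 68 66 40 24 18]
t=19: x=[91.1200 92.4800 94.4800 81.3600 69.3200 63.1200 41.2000 25.2000 18.7200] k=[96 89 90 85 74 62 37 21 20]
t=20: x=[95.1600 89.9600 89.2800 84.2800 73.8800 60.4400 38.0800 22.8000 20.1200] k=[94 89 88 88 77 61 43 22 18]
t=21: x=[93.4000 89.4800 88.1200 86.6800 76.4000 60.7600 42.6400 24.0400 18.4800] k=[91 93 86 85 76 64 40 19 13]
t=22: x=[91.2400 91.9200 86.7200 84.0400 75.6400 62.5600 40.3600 20.8000 13.7200] k=[92 95 84 88 81 63 40 17 10]

0.6149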